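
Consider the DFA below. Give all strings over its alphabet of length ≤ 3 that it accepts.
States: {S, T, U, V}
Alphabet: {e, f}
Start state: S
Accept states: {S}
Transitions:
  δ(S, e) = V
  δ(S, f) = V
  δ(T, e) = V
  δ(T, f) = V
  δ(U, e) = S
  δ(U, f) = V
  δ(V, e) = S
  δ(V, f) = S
ε, ee, ef, fe, ff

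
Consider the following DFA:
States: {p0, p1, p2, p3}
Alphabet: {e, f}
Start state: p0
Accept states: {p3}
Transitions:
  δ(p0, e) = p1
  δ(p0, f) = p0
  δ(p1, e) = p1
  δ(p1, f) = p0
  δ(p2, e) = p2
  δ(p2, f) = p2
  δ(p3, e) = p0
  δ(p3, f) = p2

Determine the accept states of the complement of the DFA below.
Complement accept states = All states \ Original accept states
= {p0, p1, p2, p3} \ {p3}
{p0, p1, p2}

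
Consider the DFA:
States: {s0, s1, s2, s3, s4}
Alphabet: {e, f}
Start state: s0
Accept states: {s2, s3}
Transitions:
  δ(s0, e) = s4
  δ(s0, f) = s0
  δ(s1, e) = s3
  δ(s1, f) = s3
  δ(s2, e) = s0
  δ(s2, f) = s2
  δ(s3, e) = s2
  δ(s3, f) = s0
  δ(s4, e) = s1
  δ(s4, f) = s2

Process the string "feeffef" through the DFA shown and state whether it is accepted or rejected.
Processing string "feeffef":
  s0 --f--> s0
  s0 --e--> s4
  s4 --e--> s1
  s1 --f--> s3
  s3 --f--> s0
  s0 --e--> s4
  s4 --f--> s2
Final state: s2
Accept states: {s2, s3}
Yes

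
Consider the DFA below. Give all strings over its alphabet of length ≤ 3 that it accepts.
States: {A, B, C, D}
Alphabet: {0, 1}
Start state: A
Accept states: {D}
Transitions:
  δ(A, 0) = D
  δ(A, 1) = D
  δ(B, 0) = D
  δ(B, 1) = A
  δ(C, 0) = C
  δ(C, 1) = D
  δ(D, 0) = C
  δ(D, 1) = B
0, 1, 001, 010, 101, 110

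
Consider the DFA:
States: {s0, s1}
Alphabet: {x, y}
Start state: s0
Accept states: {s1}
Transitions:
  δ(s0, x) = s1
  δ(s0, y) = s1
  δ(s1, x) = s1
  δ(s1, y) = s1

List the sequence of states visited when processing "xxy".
read 'x': s0 → s1
  read 'x': s1 → s1
  read 'y': s1 → s1
s0 -> s1 -> s1 -> s1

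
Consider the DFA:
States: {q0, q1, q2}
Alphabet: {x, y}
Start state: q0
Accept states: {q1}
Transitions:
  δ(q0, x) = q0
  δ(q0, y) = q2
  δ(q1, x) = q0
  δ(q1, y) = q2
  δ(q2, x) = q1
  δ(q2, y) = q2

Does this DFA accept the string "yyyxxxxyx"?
Processing string "yyyxxxxyx":
  q0 --y--> q2
  q2 --y--> q2
  q2 --y--> q2
  q2 --x--> q1
  q1 --x--> q0
  q0 --x--> q0
  q0 --x--> q0
  q0 --y--> q2
  q2 --x--> q1
Final state: q1
Accept states: {q1}
Yes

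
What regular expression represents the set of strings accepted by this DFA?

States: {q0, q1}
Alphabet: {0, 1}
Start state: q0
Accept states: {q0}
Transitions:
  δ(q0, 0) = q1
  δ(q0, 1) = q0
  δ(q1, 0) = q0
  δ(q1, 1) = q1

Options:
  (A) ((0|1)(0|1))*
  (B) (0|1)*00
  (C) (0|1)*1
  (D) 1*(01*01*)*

Check each option against the DFA on short strings; one disagreement eliminates an option:
  (A) ((0|1)(0|1))*: on '1' the DFA goes q0 → q0 and accepts (q0 ∈ Accept), but the regex does not match it → eliminate
  (B) (0|1)*00: on ε the DFA stays in q0 and accepts (q0 ∈ Accept), but the regex does not match it → eliminate
  (C) (0|1)*1: on ε the DFA stays in q0 and accepts (q0 ∈ Accept), but the regex does not match it → eliminate
  (D) 1*(01*01*)*: agrees with the DFA on every string of length ≤ 6
Only (D) is consistent with the DFA.
(D) 1*(01*01*)*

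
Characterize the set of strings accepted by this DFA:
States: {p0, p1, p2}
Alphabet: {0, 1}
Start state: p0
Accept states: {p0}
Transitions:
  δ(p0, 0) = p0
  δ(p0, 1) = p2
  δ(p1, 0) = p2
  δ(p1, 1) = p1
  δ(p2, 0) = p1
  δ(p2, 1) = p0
Testing a few strings:
  '000' → accept
  '00' → accept
  '101' → reject
  '01' → reject
State roles: p0=value ≡ 0 (mod 3); p1=value ≡ 2 (mod 3); p2=value ≡ 1 (mod 3)
All binary strings representing a multiple of 3 (read in base 2; leading zeros allowed and ε counts as 0)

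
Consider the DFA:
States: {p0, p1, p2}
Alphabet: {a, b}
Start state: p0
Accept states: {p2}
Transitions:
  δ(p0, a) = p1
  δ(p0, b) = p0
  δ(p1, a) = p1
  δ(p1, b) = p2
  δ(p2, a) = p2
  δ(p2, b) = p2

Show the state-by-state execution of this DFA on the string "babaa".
read 'b': p0 → p0
  read 'a': p0 → p1
  read 'b': p1 → p2
  read 'a': p2 → p2
  read 'a': p2 → p2
p0 -> p0 -> p1 -> p2 -> p2 -> p2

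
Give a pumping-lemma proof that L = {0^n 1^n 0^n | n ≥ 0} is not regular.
Assume L is regular with pumping length p. Idea: pumping the first 0-block unbalances it against the other two.
Choose s = 0^p 1^p 0^p ∈ L (|s| = 3p ≥ p). By the pumping lemma, s = xyz with |xy| ≤ p, |y| > 0, so y = 0^k with k ≥ 1, inside the first 0-block. Then xy²z = 0^(p+k) 1^p 0^p. The first block has length p+k ≠ p, so the three block lengths are no longer equal and xy²z ∉ L.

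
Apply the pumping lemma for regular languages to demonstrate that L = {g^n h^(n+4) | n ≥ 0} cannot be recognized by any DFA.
Assume L is regular with pumping length p. Idea: pumping the g-block breaks the fixed offset of 4.
Choose s = g^p h^(p+4) ∈ L. By the pumping lemma, s = xyz with |xy| ≤ p, |y| > 0, so y = g^k with k ≥ 1. Then xy²z = g^(p+k) h^(p+4). For this to be in L we would need p+4 = (p+k)+4, i.e. k = 0, contradicting k ≥ 1. So xy²z ∉ L.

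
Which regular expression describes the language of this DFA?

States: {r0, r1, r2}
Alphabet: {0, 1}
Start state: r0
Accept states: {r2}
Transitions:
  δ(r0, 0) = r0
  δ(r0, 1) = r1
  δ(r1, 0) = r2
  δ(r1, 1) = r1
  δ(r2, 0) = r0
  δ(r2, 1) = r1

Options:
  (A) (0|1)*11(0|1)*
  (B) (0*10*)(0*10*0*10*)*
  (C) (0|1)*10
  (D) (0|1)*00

Check each option against the DFA on short strings; one disagreement eliminates an option:
  (A) (0|1)*11(0|1)*: on '10' the DFA goes r0 → r1 → r2 and accepts (r2 ∈ Accept), but the regex does not match it → eliminate
  (B) (0*10*)(0*10*0*10*)*: on '1' the DFA goes r0 → r1 and rejects (r1 ∉ Accept), but the regex matches it → eliminate
  (C) (0|1)*10: agrees with the DFA on every string of length ≤ 6
  (D) (0|1)*00: on '00' the DFA goes r0 → r0 → r0 and rejects (r0 ∉ Accept), but the regex matches it → eliminate
Only (C) is consistent with the DFA.
(C) (0|1)*10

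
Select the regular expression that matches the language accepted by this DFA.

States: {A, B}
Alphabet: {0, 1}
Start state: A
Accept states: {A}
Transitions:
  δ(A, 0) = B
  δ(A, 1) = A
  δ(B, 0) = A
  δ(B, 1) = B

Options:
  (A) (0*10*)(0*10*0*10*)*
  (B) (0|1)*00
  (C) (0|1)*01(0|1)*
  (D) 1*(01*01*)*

Check each option against the DFA on short strings; one disagreement eliminates an option:
  (A) (0*10*)(0*10*0*10*)*: on ε the DFA stays in A and accepts (A ∈ Accept), but the regex does not match it → eliminate
  (B) (0|1)*00: on ε the DFA stays in A and accepts (A ∈ Accept), but the regex does not match it → eliminate
  (C) (0|1)*01(0|1)*: on ε the DFA stays in A and accepts (A ∈ Accept), but the regex does not match it → eliminate
  (D) 1*(01*01*)*: agrees with the DFA on every string of length ≤ 6
Only (D) is consistent with the DFA.
(D) 1*(01*01*)*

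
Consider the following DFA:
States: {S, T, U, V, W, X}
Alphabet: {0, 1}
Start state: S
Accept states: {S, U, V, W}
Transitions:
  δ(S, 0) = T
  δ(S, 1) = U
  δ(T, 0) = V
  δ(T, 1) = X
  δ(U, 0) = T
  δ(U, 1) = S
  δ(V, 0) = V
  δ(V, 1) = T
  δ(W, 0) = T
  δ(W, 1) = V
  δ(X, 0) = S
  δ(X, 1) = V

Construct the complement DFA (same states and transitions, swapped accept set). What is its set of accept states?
Complement accept states = All states \ Original accept states
= {S, T, U, V, W, X} \ {S, U, V, W}
{T, X}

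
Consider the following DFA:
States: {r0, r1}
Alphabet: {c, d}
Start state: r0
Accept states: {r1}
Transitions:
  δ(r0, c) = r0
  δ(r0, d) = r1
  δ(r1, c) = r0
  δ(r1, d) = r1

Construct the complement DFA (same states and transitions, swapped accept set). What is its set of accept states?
Complement accept states = All states \ Original accept states
= {r0, r1} \ {r1}
{r0}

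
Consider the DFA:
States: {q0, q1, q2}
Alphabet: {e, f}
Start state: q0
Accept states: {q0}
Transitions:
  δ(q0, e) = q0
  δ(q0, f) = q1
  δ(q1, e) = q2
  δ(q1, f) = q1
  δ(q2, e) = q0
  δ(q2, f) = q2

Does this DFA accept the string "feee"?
Processing string "feee":
  q0 --f--> q1
  q1 --e--> q2
  q2 --e--> q0
  q0 --e--> q0
Final state: q0
Accept states: {q0}
Yes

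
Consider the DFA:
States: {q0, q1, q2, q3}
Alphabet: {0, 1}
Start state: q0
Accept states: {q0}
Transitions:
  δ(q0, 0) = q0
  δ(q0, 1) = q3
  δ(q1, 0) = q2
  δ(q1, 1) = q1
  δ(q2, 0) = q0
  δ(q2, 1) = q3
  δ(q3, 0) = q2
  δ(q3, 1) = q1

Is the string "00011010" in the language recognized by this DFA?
Processing string "00011010":
  q0 --0--> q0
  q0 --0--> q0
  q0 --0--> q0
  q0 --1--> q3
  q3 --1--> q1
  q1 --0--> q2
  q2 --1--> q3
  q3 --0--> q2
Final state: q2
Accept states: {q0}
No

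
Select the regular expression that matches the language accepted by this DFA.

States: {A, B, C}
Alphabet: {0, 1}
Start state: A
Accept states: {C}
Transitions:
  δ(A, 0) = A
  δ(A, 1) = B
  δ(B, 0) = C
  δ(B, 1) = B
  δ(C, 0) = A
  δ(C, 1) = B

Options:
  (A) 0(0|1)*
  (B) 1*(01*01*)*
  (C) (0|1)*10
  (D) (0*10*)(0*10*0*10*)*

Check each option against the DFA on short strings; one disagreement eliminates an option:
  (A) 0(0|1)*: on '0' the DFA goes A → A and rejects (A ∉ Accept), but the regex matches it → eliminate
  (B) 1*(01*01*)*: on ε the DFA stays in A and rejects (A ∉ Accept), but the regex matches it → eliminate
  (C) (0|1)*10: agrees with the DFA on every string of length ≤ 6
  (D) (0*10*)(0*10*0*10*)*: on '1' the DFA goes A → B and rejects (B ∉ Accept), but the regex matches it → eliminate
Only (C) is consistent with the DFA.
(C) (0|1)*10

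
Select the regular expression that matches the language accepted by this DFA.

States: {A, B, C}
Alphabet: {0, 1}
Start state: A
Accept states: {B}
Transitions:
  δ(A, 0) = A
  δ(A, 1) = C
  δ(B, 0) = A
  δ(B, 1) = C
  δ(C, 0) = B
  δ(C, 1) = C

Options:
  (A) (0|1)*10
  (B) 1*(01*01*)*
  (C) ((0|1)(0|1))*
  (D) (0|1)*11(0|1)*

Check each option against the DFA on short strings; one disagreement eliminates an option:
  (A) (0|1)*10: agrees with the DFA on every string of length ≤ 6
  (B) 1*(01*01*)*: on ε the DFA stays in A and rejects (A ∉ Accept), but the regex matches it → eliminate
  (C) ((0|1)(0|1))*: on ε the DFA stays in A and rejects (A ∉ Accept), but the regex matches it → eliminate
  (D) (0|1)*11(0|1)*: on '10' the DFA goes A → C → B and accepts (B ∈ Accept), but the regex does not match it → eliminate
Only (A) is consistent with the DFA.
(A) (0|1)*10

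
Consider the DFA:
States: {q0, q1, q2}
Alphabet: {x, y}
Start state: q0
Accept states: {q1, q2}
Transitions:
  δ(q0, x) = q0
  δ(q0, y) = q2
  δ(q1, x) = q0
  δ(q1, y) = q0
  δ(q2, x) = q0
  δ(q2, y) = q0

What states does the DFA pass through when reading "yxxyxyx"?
read 'y': q0 → q2
  read 'x': q2 → q0
  read 'x': q0 → q0
  read 'y': q0 → q2
  read 'x': q2 → q0
  read 'y': q0 → q2
  read 'x': q2 → q0
q0 -> q2 -> q0 -> q0 -> q2 -> q0 -> q2 -> q0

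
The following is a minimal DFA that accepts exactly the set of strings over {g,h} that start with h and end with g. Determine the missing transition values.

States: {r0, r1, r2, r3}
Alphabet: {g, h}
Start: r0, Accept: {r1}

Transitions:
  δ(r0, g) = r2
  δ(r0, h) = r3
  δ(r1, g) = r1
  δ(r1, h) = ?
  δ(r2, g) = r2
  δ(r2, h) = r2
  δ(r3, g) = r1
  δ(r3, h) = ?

From the language and accept set, identify what each state tracks — r0: no input read; r1: started with h, last symbol g; r2: started with g (dead); r3: started with h, last symbol h.
Each missing δ(q, a) is the state matching the new tracked value after reading a.
δ(r1, h) = r3; δ(r3, h) = r3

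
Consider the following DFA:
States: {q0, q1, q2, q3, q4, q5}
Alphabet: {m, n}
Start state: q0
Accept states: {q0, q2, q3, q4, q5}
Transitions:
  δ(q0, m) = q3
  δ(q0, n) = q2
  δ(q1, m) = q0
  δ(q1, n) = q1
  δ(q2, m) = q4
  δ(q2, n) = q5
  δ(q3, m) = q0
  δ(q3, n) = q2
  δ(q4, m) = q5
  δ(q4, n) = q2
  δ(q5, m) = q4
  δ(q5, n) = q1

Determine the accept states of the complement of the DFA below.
Complement accept states = All states \ Original accept states
= {q0, q1, q2, q3, q4, q5} \ {q0, q2, q3, q4, q5}
{q1}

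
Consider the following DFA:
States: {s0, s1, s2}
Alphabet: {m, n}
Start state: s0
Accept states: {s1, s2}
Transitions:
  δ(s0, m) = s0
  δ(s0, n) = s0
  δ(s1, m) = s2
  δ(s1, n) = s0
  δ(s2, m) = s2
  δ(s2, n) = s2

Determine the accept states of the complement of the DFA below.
Complement accept states = All states \ Original accept states
= {s0, s1, s2} \ {s1, s2}
{s0}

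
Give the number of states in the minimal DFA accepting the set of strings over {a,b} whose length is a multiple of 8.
By Myhill–Nerode, count the distinguishable equivalence classes: 8 classes — one per residue of the length mod 8; class i is distinguished from class j by any string of length (8 − i) mod 8.
8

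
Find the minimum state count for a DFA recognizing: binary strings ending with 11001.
By Myhill–Nerode, count the distinguishable equivalence classes: 6 classes — one per longest suffix of the input that is a prefix of '11001' (lengths 0 through 5); only the length-5 class is accepting.
6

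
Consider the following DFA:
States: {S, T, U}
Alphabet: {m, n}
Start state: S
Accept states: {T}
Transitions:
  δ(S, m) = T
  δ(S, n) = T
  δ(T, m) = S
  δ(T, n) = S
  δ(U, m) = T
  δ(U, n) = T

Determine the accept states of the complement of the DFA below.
Complement accept states = All states \ Original accept states
= {S, T, U} \ {T}
{S, U}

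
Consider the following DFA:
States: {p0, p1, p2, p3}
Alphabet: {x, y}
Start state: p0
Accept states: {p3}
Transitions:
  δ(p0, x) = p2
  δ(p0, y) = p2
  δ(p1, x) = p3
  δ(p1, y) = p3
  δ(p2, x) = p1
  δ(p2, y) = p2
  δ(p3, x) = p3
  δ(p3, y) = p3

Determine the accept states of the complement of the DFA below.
Complement accept states = All states \ Original accept states
= {p0, p1, p2, p3} \ {p3}
{p0, p1, p2}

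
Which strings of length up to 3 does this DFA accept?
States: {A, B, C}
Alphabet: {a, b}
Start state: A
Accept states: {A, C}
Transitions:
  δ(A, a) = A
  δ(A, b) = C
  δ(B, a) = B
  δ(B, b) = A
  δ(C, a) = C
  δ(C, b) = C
ε, a, b, aa, ab, ba, bb, aaa, aab, aba, abb, baa, bab, bba, bbb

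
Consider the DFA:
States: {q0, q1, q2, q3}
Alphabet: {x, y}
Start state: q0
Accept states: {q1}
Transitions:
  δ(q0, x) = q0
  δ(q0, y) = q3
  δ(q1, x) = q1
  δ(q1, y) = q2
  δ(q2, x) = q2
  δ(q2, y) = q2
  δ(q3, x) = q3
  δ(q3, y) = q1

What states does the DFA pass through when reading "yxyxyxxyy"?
read 'y': q0 → q3
  read 'x': q3 → q3
  read 'y': q3 → q1
  read 'x': q1 → q1
  read 'y': q1 → q2
  read 'x': q2 → q2
  read 'x': q2 → q2
  read 'y': q2 → q2
  read 'y': q2 → q2
q0 -> q3 -> q3 -> q1 -> q1 -> q2 -> q2 -> q2 -> q2 -> q2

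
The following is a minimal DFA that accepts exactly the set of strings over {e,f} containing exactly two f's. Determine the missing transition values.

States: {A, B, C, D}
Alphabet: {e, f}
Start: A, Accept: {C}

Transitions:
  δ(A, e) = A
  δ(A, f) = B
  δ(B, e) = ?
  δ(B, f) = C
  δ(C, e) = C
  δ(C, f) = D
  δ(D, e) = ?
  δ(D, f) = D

From the language and accept set, identify what each state tracks — A: zero f's; B: one f; C: two f's; D: ≥ three f's (dead).
Each missing δ(q, a) is the state matching the new tracked value after reading a.
δ(B, e) = B; δ(D, e) = D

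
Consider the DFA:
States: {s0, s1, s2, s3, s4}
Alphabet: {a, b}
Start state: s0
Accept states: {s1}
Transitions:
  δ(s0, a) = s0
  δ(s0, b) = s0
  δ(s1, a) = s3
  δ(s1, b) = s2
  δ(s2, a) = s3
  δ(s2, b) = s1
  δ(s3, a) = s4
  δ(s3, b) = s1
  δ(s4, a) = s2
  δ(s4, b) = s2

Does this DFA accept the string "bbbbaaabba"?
Processing string "bbbbaaabba":
  s0 --b--> s0
  s0 --b--> s0
  s0 --b--> s0
  s0 --b--> s0
  s0 --a--> s0
  s0 --a--> s0
  s0 --a--> s0
  s0 --b--> s0
  s0 --b--> s0
  s0 --a--> s0
Final state: s0
Accept states: {s1}
No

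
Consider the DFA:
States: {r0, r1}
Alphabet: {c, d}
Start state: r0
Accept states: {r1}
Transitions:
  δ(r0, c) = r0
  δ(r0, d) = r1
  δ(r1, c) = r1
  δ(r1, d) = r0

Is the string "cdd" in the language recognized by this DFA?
Processing string "cdd":
  r0 --c--> r0
  r0 --d--> r1
  r1 --d--> r0
Final state: r0
Accept states: {r1}
No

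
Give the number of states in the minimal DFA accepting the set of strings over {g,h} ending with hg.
By Myhill–Nerode, count the distinguishable equivalence classes: 3 classes — one per longest suffix of the input that is a prefix of 'hg' (lengths 0 through 2); only the length-2 class is accepting.
3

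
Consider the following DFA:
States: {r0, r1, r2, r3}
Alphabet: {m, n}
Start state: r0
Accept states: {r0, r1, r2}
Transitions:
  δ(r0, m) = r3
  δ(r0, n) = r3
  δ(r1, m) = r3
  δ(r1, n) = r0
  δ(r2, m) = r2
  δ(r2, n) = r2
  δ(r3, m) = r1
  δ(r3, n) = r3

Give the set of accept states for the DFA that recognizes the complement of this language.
Complement accept states = All states \ Original accept states
= {r0, r1, r2, r3} \ {r0, r1, r2}
{r3}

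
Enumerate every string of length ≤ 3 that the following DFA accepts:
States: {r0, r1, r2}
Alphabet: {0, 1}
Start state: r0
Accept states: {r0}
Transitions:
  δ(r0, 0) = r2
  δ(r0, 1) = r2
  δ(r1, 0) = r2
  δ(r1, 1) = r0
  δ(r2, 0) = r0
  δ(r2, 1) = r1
ε, 00, 10, 011, 111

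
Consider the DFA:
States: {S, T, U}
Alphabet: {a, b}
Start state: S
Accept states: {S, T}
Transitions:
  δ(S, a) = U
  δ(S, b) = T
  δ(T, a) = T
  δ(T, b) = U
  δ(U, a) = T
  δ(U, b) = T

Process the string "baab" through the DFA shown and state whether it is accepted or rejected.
Processing string "baab":
  S --b--> T
  T --a--> T
  T --a--> T
  T --b--> U
Final state: U
Accept states: {S, T}
No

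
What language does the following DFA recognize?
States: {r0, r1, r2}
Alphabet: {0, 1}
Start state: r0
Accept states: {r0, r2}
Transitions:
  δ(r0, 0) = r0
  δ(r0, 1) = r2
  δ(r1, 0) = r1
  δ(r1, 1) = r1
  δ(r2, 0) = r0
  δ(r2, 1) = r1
Testing a few strings:
  '110' → reject
  '101' → accept
  '0000' → accept
  '0010' → accept
State roles: r0=last symbol not 1 (ok); r1=saw 11 (dead); r2=last symbol 1 (ok)
All binary strings with no two consecutive 1's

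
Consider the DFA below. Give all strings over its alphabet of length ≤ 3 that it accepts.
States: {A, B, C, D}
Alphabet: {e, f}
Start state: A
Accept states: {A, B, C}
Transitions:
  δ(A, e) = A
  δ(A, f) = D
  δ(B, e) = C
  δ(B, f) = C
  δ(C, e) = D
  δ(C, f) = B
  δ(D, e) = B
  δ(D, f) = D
ε, e, ee, fe, eee, efe, fee, fef, ffe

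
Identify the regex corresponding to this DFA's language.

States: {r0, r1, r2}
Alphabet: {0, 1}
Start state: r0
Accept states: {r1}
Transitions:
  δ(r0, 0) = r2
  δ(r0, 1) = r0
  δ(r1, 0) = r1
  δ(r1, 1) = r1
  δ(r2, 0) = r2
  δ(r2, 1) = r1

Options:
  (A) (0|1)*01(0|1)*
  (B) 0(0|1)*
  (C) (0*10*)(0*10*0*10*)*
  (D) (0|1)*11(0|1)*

Check each option against the DFA on short strings; one disagreement eliminates an option:
  (A) (0|1)*01(0|1)*: agrees with the DFA on every string of length ≤ 6
  (B) 0(0|1)*: on '0' the DFA goes r0 → r2 and rejects (r2 ∉ Accept), but the regex matches it → eliminate
  (C) (0*10*)(0*10*0*10*)*: on '1' the DFA goes r0 → r0 and rejects (r0 ∉ Accept), but the regex matches it → eliminate
  (D) (0|1)*11(0|1)*: on '01' the DFA goes r0 → r2 → r1 and accepts (r1 ∈ Accept), but the regex does not match it → eliminate
Only (A) is consistent with the DFA.
(A) (0|1)*01(0|1)*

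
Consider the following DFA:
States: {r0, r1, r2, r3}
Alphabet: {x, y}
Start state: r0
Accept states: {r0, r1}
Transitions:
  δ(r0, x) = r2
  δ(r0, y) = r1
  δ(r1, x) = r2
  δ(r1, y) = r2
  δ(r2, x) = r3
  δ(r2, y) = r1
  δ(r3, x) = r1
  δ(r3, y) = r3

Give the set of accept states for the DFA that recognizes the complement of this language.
Complement accept states = All states \ Original accept states
= {r0, r1, r2, r3} \ {r0, r1}
{r2, r3}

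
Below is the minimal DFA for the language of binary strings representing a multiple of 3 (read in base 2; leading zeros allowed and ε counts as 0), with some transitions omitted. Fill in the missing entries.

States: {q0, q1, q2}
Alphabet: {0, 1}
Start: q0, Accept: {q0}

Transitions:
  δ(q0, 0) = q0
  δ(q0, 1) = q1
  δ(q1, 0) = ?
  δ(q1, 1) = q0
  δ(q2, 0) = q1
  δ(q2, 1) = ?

From the language and accept set, identify what each state tracks — q0: value ≡ 0 (mod 3); q1: value ≡ 1 (mod 3); q2: value ≡ 2 (mod 3).
Each missing δ(q, a) is the state matching the new tracked value after reading a.
δ(q1, 0) = q2; δ(q2, 1) = q2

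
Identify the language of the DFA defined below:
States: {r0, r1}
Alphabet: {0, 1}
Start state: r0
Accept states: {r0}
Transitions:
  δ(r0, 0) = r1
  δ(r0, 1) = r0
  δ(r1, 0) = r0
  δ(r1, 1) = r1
Testing a few strings:
  '0' → reject
  '1' → accept
  '01' → reject
  '001' → accept
State roles: r0=even number of 0's so far; r1=odd number of 0's so far
All binary strings with an even number of 0's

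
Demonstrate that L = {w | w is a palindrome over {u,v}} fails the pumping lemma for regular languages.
Assume L is regular with pumping length p. Idea: pumping the leading u-block breaks the symmetry.
Choose s = u^p v u^p (a palindrome of length 2p+1 ≥ p). By the pumping lemma, s = xyz with |xy| ≤ p, |y| > 0, so y = u^k with k > 0 (xy lies entirely in the first u^p). Then xy²z = u^(p+k) v u^p, which is not a palindrome since p+k ≠ p.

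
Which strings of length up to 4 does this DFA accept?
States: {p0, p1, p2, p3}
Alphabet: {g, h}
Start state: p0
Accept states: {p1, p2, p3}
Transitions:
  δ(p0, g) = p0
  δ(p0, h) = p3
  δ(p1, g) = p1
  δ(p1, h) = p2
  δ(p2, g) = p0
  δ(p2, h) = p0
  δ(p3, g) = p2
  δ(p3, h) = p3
h, gh, hg, hh, ggh, ghg, ghh, hhg, hhh, gggh, gghg, gghh, ghhg, ghhh, hggh, hghh, hhhg, hhhh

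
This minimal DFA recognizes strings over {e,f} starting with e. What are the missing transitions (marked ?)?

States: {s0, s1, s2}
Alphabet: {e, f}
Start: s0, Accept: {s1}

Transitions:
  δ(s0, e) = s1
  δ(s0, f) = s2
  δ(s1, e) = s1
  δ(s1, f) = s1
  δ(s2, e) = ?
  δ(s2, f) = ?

From the language and accept set, identify what each state tracks — s0: no input read; s1: started with e; s2: started with f (dead).
Each missing δ(q, a) is the state matching the new tracked value after reading a.
δ(s2, e) = s2; δ(s2, f) = s2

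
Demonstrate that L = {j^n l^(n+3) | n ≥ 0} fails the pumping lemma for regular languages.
Assume L is regular with pumping length p. Idea: pumping the j-block breaks the fixed offset of 3.
Choose s = j^p l^(p+3) ∈ L. By the pumping lemma, s = xyz with |xy| ≤ p, |y| > 0, so y = j^k with k ≥ 1. Then xy²z = j^(p+k) l^(p+3). For this to be in L we would need p+3 = (p+k)+3, i.e. k = 0, contradicting k ≥ 1. So xy²z ∉ L.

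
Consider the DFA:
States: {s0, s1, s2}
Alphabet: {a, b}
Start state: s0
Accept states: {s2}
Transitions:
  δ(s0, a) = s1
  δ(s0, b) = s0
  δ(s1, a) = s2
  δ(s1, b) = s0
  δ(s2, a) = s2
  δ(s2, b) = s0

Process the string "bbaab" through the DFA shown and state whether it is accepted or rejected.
Processing string "bbaab":
  s0 --b--> s0
  s0 --b--> s0
  s0 --a--> s1
  s1 --a--> s2
  s2 --b--> s0
Final state: s0
Accept states: {s2}
No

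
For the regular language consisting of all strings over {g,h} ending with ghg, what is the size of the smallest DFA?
By Myhill–Nerode, count the distinguishable equivalence classes: 4 classes — one per longest suffix of the input that is a prefix of 'ghg' (lengths 0 through 3); only the length-3 class is accepting.
4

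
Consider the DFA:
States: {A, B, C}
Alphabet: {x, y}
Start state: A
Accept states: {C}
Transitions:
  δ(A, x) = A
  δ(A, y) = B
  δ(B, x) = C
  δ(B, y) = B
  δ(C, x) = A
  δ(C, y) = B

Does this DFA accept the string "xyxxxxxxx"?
Processing string "xyxxxxxxx":
  A --x--> A
  A --y--> B
  B --x--> C
  C --x--> A
  A --x--> A
  A --x--> A
  A --x--> A
  A --x--> A
  A --x--> A
Final state: A
Accept states: {C}
No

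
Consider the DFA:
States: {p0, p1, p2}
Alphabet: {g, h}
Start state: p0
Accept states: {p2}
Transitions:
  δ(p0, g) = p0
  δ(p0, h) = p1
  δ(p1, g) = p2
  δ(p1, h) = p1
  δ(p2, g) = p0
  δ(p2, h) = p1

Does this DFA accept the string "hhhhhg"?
Processing string "hhhhhg":
  p0 --h--> p1
  p1 --h--> p1
  p1 --h--> p1
  p1 --h--> p1
  p1 --h--> p1
  p1 --g--> p2
Final state: p2
Accept states: {p2}
Yes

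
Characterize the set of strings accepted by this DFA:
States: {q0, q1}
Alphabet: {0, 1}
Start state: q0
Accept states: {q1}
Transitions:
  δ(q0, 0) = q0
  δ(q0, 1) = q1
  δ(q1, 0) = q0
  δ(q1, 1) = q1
Testing a few strings:
  '101' → accept
  '100' → reject
  '11' → accept
  '000' → reject
State roles: q0=last symbol not 1; q1=last symbol is 1
All binary strings ending with 1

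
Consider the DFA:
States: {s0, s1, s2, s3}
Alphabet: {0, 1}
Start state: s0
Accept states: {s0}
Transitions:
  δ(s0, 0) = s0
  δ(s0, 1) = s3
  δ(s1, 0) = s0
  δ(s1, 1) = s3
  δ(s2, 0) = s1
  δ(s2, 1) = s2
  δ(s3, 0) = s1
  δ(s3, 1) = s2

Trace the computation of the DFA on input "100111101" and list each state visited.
read '1': s0 → s3
  read '0': s3 → s1
  read '0': s1 → s0
  read '1': s0 → s3
  read '1': s3 → s2
  read '1': s2 → s2
  read '1': s2 → s2
  read '0': s2 → s1
  read '1': s1 → s3
s0 -> s3 -> s1 -> s0 -> s3 -> s2 -> s2 -> s2 -> s1 -> s3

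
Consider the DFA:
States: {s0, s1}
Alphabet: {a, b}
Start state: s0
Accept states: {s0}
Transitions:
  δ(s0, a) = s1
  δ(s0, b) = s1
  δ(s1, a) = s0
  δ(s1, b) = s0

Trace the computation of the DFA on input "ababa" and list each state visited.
read 'a': s0 → s1
  read 'b': s1 → s0
  read 'a': s0 → s1
  read 'b': s1 → s0
  read 'a': s0 → s1
s0 -> s1 -> s0 -> s1 -> s0 -> s1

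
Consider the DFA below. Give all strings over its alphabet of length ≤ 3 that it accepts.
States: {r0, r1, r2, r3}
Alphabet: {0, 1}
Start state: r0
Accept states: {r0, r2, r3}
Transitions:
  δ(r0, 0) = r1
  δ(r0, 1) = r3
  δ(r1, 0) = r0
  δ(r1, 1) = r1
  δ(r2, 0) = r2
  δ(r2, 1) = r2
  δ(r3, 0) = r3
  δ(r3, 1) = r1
ε, 1, 00, 10, 001, 010, 100, 110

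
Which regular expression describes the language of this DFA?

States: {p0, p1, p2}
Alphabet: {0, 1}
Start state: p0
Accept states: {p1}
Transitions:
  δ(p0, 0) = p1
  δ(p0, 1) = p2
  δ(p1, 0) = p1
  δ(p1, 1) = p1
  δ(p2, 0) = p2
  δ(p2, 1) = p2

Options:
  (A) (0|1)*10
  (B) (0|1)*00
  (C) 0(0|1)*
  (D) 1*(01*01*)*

Check each option against the DFA on short strings; one disagreement eliminates an option:
  (A) (0|1)*10: on '0' the DFA goes p0 → p1 and accepts (p1 ∈ Accept), but the regex does not match it → eliminate
  (B) (0|1)*00: on '0' the DFA goes p0 → p1 and accepts (p1 ∈ Accept), but the regex does not match it → eliminate
  (C) 0(0|1)*: agrees with the DFA on every string of length ≤ 6
  (D) 1*(01*01*)*: on ε the DFA stays in p0 and rejects (p0 ∉ Accept), but the regex matches it → eliminate
Only (C) is consistent with the DFA.
(C) 0(0|1)*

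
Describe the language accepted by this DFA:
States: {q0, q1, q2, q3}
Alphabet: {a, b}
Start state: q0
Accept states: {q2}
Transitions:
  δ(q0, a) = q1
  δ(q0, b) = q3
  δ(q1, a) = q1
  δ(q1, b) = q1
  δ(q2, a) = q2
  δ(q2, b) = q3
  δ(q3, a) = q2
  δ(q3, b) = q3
Testing a few strings:
  'aabb' → reject
  'a' → reject
  'abba' → reject
  'aa' → reject
State roles: q0=no input read; q1=started with a (dead); q2=started with b, last symbol a; q3=started with b, last symbol b
All strings over {a,b} that start with b and end with a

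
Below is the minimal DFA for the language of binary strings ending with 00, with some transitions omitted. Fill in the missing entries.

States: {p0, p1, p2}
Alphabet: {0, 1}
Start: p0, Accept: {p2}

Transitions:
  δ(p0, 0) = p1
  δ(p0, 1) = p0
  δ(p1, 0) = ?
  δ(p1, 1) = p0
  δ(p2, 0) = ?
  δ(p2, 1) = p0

From the language and accept set, identify what each state tracks — p0: last symbol not 0; p1: one trailing 0; p2: two trailing 0's.
Each missing δ(q, a) is the state matching the new tracked value after reading a.
δ(p1, 0) = p2; δ(p2, 0) = p2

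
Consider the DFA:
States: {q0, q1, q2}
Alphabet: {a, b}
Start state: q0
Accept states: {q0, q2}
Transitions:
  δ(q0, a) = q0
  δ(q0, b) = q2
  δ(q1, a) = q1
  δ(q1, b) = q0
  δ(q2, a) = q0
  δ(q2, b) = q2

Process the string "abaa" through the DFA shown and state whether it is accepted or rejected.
Processing string "abaa":
  q0 --a--> q0
  q0 --b--> q2
  q2 --a--> q0
  q0 --a--> q0
Final state: q0
Accept states: {q0, q2}
Yes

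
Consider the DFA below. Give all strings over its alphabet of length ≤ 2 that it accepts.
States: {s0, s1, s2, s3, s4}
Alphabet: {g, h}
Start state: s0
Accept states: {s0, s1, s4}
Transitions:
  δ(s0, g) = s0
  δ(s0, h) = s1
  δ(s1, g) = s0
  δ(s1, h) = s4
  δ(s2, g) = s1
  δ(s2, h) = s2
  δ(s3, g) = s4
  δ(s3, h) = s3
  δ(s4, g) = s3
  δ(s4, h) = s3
ε, g, h, gg, gh, hg, hh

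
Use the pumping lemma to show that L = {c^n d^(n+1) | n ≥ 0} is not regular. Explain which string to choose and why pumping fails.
Assume L is regular with pumping length p. Idea: pumping the c-block breaks the fixed offset of 1.
Choose s = c^p d^(p+1) ∈ L. By the pumping lemma, s = xyz with |xy| ≤ p, |y| > 0, so y = c^k with k ≥ 1. Then xy²z = c^(p+k) d^(p+1). For this to be in L we would need p+1 = (p+k)+1, i.e. k = 0, contradicting k ≥ 1. So xy²z ∉ L.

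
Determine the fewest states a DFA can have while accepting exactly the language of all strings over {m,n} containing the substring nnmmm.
By Myhill–Nerode, count the distinguishable equivalence classes: 6 classes — one per longest suffix of the input that is a prefix of 'nnmmm' (lengths 0 through 4), plus an absorbing 'already seen nnmmm' class.
6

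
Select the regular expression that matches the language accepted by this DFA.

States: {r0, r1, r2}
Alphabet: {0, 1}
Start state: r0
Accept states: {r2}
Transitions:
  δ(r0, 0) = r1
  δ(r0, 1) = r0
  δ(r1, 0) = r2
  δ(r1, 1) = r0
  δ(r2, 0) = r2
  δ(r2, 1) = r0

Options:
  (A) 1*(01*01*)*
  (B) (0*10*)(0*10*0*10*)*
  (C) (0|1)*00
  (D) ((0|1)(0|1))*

Check each option against the DFA on short strings; one disagreement eliminates an option:
  (A) 1*(01*01*)*: on ε the DFA stays in r0 and rejects (r0 ∉ Accept), but the regex matches it → eliminate
  (B) (0*10*)(0*10*0*10*)*: on '1' the DFA goes r0 → r0 and rejects (r0 ∉ Accept), but the regex matches it → eliminate
  (C) (0|1)*00: agrees with the DFA on every string of length ≤ 6
  (D) ((0|1)(0|1))*: on ε the DFA stays in r0 and rejects (r0 ∉ Accept), but the regex matches it → eliminate
Only (C) is consistent with the DFA.
(C) (0|1)*00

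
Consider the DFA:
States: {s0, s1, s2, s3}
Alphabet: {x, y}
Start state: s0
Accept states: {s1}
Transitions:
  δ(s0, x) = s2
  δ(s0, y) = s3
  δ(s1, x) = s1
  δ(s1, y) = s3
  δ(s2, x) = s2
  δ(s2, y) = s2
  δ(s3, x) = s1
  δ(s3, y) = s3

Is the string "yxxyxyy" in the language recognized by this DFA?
Processing string "yxxyxyy":
  s0 --y--> s3
  s3 --x--> s1
  s1 --x--> s1
  s1 --y--> s3
  s3 --x--> s1
  s1 --y--> s3
  s3 --y--> s3
Final state: s3
Accept states: {s1}
No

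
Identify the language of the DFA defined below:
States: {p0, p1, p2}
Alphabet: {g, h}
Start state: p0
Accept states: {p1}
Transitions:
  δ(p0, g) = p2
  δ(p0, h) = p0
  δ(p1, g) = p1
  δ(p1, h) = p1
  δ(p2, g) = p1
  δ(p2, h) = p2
Testing a few strings:
  'gg' → accept
  'hg' → reject
  'h' → reject
  'hhh' → reject
State roles: p0=zero g's seen; p1=≥ two g's seen; p2=one g seen
All strings over {g,h} containing at least two g's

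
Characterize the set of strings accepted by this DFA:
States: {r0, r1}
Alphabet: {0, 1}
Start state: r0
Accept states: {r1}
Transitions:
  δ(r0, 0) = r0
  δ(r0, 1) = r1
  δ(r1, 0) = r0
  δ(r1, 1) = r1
Testing a few strings:
  '1' → accept
  '10' → reject
  '00' → reject
  '0' → reject
State roles: r0=last symbol not 1; r1=last symbol is 1
All binary strings ending with 1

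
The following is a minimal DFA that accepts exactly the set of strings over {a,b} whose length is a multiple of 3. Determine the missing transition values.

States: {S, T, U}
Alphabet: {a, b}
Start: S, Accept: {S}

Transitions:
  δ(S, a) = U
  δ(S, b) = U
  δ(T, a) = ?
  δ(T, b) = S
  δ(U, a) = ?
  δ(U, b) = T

From the language and accept set, identify what each state tracks — S: length ≡ 0 (mod 3); T: length ≡ 2 (mod 3); U: length ≡ 1 (mod 3).
Each missing δ(q, a) is the state matching the new tracked value after reading a.
δ(T, a) = S; δ(U, a) = T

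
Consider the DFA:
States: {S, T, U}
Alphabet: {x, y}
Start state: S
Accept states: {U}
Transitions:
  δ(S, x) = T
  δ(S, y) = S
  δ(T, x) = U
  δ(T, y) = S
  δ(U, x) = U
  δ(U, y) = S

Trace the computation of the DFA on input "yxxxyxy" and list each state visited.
read 'y': S → S
  read 'x': S → T
  read 'x': T → U
  read 'x': U → U
  read 'y': U → S
  read 'x': S → T
  read 'y': T → S
S -> S -> T -> U -> U -> S -> T -> S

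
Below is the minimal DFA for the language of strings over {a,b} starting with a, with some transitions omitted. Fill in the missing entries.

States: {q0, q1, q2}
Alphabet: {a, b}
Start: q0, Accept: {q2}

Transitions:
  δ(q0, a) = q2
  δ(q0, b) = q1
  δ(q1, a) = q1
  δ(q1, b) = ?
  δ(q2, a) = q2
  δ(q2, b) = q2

From the language and accept set, identify what each state tracks — q0: no input read; q1: started with b (dead); q2: started with a.
Each missing δ(q, a) is the state matching the new tracked value after reading a.
δ(q1, b) = q1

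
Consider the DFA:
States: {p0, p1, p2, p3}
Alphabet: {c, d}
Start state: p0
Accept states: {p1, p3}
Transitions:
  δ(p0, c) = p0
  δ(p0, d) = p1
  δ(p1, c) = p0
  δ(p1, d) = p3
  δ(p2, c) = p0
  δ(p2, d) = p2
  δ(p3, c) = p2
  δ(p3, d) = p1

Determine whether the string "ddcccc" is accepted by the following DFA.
Processing string "ddcccc":
  p0 --d--> p1
  p1 --d--> p3
  p3 --c--> p2
  p2 --c--> p0
  p0 --c--> p0
  p0 --c--> p0
Final state: p0
Accept states: {p1, p3}
No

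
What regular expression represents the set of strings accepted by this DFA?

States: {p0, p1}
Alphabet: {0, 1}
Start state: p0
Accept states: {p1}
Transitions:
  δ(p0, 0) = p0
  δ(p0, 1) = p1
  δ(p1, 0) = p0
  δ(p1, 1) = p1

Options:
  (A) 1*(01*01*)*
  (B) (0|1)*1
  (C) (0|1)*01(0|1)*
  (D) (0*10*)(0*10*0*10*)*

Check each option against the DFA on short strings; one disagreement eliminates an option:
  (A) 1*(01*01*)*: on ε the DFA stays in p0 and rejects (p0 ∉ Accept), but the regex matches it → eliminate
  (B) (0|1)*1: agrees with the DFA on every string of length ≤ 6
  (C) (0|1)*01(0|1)*: on '1' the DFA goes p0 → p1 and accepts (p1 ∈ Accept), but the regex does not match it → eliminate
  (D) (0*10*)(0*10*0*10*)*: on '10' the DFA goes p0 → p1 → p0 and rejects (p0 ∉ Accept), but the regex matches it → eliminate
Only (B) is consistent with the DFA.
(B) (0|1)*1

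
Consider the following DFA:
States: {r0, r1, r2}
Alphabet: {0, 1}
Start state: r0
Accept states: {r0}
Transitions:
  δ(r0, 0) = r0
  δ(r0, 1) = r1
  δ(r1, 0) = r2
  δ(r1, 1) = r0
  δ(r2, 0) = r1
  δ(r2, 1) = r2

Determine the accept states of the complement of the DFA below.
Complement accept states = All states \ Original accept states
= {r0, r1, r2} \ {r0}
{r1, r2}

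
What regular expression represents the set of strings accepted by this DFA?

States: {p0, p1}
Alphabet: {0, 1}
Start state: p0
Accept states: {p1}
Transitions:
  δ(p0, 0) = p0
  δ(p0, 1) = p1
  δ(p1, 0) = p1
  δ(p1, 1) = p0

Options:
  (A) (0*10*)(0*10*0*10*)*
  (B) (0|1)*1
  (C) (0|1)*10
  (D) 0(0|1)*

Check each option against the DFA on short strings; one disagreement eliminates an option:
  (A) (0*10*)(0*10*0*10*)*: agrees with the DFA on every string of length ≤ 6
  (B) (0|1)*1: on '10' the DFA goes p0 → p1 → p1 and accepts (p1 ∈ Accept), but the regex does not match it → eliminate
  (C) (0|1)*10: on '1' the DFA goes p0 → p1 and accepts (p1 ∈ Accept), but the regex does not match it → eliminate
  (D) 0(0|1)*: on '0' the DFA goes p0 → p0 and rejects (p0 ∉ Accept), but the regex matches it → eliminate
Only (A) is consistent with the DFA.
(A) (0*10*)(0*10*0*10*)*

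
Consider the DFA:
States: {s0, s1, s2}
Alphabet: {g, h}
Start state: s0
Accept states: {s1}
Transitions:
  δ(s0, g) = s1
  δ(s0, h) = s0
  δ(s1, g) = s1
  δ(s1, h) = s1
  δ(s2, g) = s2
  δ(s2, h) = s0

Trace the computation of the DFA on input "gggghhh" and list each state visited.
read 'g': s0 → s1
  read 'g': s1 → s1
  read 'g': s1 → s1
  read 'g': s1 → s1
  read 'h': s1 → s1
  read 'h': s1 → s1
  read 'h': s1 → s1
s0 -> s1 -> s1 -> s1 -> s1 -> s1 -> s1 -> s1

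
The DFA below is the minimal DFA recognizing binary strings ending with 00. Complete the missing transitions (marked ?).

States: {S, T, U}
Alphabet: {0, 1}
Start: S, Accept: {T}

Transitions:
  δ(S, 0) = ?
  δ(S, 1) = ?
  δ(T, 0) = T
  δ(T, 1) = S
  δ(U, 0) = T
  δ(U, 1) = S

From the language and accept set, identify what each state tracks — S: last symbol not 0; T: two trailing 0's; U: one trailing 0.
Each missing δ(q, a) is the state matching the new tracked value after reading a.
δ(S, 0) = U; δ(S, 1) = S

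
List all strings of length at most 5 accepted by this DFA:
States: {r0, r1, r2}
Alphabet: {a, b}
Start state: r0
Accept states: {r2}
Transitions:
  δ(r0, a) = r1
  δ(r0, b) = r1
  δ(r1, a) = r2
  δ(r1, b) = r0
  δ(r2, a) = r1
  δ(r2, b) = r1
aa, ba, aaaa, aaba, abaa, abba, baaa, baba, bbaa, bbba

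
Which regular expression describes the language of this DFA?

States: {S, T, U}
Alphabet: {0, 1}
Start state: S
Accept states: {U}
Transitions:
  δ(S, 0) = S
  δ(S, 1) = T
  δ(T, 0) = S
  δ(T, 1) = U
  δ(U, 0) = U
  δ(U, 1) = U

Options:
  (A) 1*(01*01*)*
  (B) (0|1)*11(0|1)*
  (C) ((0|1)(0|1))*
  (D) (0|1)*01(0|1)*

Check each option against the DFA on short strings; one disagreement eliminates an option:
  (A) 1*(01*01*)*: on ε the DFA stays in S and rejects (S ∉ Accept), but the regex matches it → eliminate
  (B) (0|1)*11(0|1)*: agrees with the DFA on every string of length ≤ 6
  (C) ((0|1)(0|1))*: on ε the DFA stays in S and rejects (S ∉ Accept), but the regex matches it → eliminate
  (D) (0|1)*01(0|1)*: on '01' the DFA goes S → S → T and rejects (T ∉ Accept), but the regex matches it → eliminate
Only (B) is consistent with the DFA.
(B) (0|1)*11(0|1)*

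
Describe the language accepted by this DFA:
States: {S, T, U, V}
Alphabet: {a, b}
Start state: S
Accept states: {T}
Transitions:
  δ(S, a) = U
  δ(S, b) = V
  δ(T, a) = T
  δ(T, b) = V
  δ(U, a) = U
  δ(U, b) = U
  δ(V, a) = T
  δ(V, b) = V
Testing a few strings:
  'b' → reject
  'bbab' → reject
  'aaa' → reject
  'a' → reject
State roles: S=no input read; T=started with b, last symbol a; U=started with a (dead); V=started with b, last symbol b
All strings over {a,b} that start with b and end with a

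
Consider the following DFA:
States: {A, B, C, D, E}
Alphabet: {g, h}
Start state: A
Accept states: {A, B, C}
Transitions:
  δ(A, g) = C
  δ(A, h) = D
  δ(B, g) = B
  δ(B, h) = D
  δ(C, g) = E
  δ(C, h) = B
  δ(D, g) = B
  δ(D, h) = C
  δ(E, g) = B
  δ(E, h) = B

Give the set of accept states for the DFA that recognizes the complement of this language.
Complement accept states = All states \ Original accept states
= {A, B, C, D, E} \ {A, B, C}
{D, E}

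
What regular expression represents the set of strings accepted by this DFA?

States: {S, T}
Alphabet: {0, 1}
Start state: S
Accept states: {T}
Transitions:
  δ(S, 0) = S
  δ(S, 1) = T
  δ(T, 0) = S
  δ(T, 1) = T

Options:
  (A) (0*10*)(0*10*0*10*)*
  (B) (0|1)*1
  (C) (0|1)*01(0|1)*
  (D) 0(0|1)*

Check each option against the DFA on short strings; one disagreement eliminates an option:
  (A) (0*10*)(0*10*0*10*)*: on '10' the DFA goes S → T → S and rejects (S ∉ Accept), but the regex matches it → eliminate
  (B) (0|1)*1: agrees with the DFA on every string of length ≤ 6
  (C) (0|1)*01(0|1)*: on '1' the DFA goes S → T and accepts (T ∈ Accept), but the regex does not match it → eliminate
  (D) 0(0|1)*: on '0' the DFA goes S → S and rejects (S ∉ Accept), but the regex matches it → eliminate
Only (B) is consistent with the DFA.
(B) (0|1)*1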